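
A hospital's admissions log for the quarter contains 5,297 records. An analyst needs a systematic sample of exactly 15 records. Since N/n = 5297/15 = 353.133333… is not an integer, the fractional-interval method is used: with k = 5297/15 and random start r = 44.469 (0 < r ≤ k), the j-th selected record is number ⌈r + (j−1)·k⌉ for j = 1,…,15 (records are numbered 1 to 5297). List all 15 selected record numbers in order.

j=1: r + 0k = 44.469 → ⌈·⌉ = 45
j=2: r + 1k = 397.602333… → ⌈·⌉ = 398
j=3: r + 2k = 750.735666… → ⌈·⌉ = 751
j=4: r + 3k = 1103.869 → ⌈·⌉ = 1104
j=5: r + 4k = 1457.002333… → ⌈·⌉ = 1458
j=6: r + 5k = 1810.135666… → ⌈·⌉ = 1811
j=7: r + 6k = 2163.269 → ⌈·⌉ = 2164
j=8: r + 7k = 2516.402333… → ⌈·⌉ = 2517
j=9: r + 8k = 2869.535666… → ⌈·⌉ = 2870
j=10: r + 9k = 3222.669 → ⌈·⌉ = 3223
j=11: r + 10k = 3575.802333… → ⌈·⌉ = 3576
j=12: r + 11k = 3928.935666… → ⌈·⌉ = 3929
j=13: r + 12k = 4282.069 → ⌈·⌉ = 4283
j=14: r + 13k = 4635.202333… → ⌈·⌉ = 4636
j=15: r + 14k = 4988.335666… → ⌈·⌉ = 4989

45, 398, 751, 1104, 1458, 1811, 2164, 2517, 2870, 3223, 3576, 3929, 4283, 4636, 4989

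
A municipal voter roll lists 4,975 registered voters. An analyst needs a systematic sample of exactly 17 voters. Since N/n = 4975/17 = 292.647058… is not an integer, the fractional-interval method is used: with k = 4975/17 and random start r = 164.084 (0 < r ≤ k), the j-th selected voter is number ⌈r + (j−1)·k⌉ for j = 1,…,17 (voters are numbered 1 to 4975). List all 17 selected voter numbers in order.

j=1: r + 0k = 164.084 → ⌈·⌉ = 165
j=2: r + 1k = 456.731058… → ⌈·⌉ = 457
j=3: r + 2k = 749.378117… → ⌈·⌉ = 750
j=4: r + 3k = 1042.025176… → ⌈·⌉ = 1043
j=5: r + 4k = 1334.672235… → ⌈·⌉ = 1335
j=6: r + 5k = 1627.319294… → ⌈·⌉ = 1628
j=7: r + 6k = 1919.966352… → ⌈·⌉ = 1920
j=8: r + 7k = 2212.613411… → ⌈·⌉ = 2213
j=9: r + 8k = 2505.260470… → ⌈·⌉ = 2506
j=10: r + 9k = 2797.907529… → ⌈·⌉ = 2798
j=11: r + 10k = 3090.554588… → ⌈·⌉ = 3091
j=12: r + 11k = 3383.201647… → ⌈·⌉ = 3384
j=13: r + 12k = 3675.848705… → ⌈·⌉ = 3676
j=14: r + 13k = 3968.495764… → ⌈·⌉ = 3969
j=15: r + 14k = 4261.142823… → ⌈·⌉ = 4262
j=16: r + 15k = 4553.789882… → ⌈·⌉ = 4554
j=17: r + 16k = 4846.436941… → ⌈·⌉ = 4847

165, 457, 750, 1043, 1335, 1628, 1920, 2213, 2506, 2798, 3091, 3384, 3676, 3969, 4262, 4554, 4847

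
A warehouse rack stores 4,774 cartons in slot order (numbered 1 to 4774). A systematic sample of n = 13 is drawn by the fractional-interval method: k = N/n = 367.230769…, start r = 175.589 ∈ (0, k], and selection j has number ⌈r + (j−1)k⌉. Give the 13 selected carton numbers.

176, 543, 911, 1278, 1645, 2012, 2379, 2747, 3114, 3481, 3848, 4216, 4583

j=1: r + 0k = 175.589 → ⌈·⌉ = 176
j=2: r + 1k = 542.819769… → ⌈·⌉ = 543
j=3: r + 2k = 910.050538… → ⌈·⌉ = 911
j=4: r + 3k = 1277.281307… → ⌈·⌉ = 1278
j=5: r + 4k = 1644.512076… → ⌈·⌉ = 1645
j=6: r + 5k = 2011.742846… → ⌈·⌉ = 2012
j=7: r + 6k = 2378.973615… → ⌈·⌉ = 2379
j=8: r + 7k = 2746.204384… → ⌈·⌉ = 2747
j=9: r + 8k = 3113.435153… → ⌈·⌉ = 3114
j=10: r + 9k = 3480.665923… → ⌈·⌉ = 3481
j=11: r + 10k = 3847.896692… → ⌈·⌉ = 3848
j=12: r + 11k = 4215.127461… → ⌈·⌉ = 4216
j=13: r + 12k = 4582.358230… → ⌈·⌉ = 4583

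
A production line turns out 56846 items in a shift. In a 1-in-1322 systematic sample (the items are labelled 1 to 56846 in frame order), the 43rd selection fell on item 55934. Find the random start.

k = 1322
r = 55934 − (43−1)×1322 = 55934 − 55524 = 410

410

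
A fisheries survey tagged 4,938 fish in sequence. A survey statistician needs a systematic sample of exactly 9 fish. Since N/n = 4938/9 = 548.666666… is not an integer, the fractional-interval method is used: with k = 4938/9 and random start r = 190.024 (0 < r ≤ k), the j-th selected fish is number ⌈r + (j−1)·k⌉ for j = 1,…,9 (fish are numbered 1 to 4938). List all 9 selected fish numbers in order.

j=1: r + 0k = 190.024 → ⌈·⌉ = 191
j=2: r + 1k = 738.690666… → ⌈·⌉ = 739
j=3: r + 2k = 1287.357333… → ⌈·⌉ = 1288
j=4: r + 3k = 1836.024 → ⌈·⌉ = 1837
j=5: r + 4k = 2384.690666… → ⌈·⌉ = 2385
j=6: r + 5k = 2933.357333… → ⌈·⌉ = 2934
j=7: r + 6k = 3482.024 → ⌈·⌉ = 3483
j=8: r + 7k = 4030.690666… → ⌈·⌉ = 4031
j=9: r + 8k = 4579.357333… → ⌈·⌉ = 4580

191, 739, 1288, 1837, 2385, 2934, 3483, 4031, 4580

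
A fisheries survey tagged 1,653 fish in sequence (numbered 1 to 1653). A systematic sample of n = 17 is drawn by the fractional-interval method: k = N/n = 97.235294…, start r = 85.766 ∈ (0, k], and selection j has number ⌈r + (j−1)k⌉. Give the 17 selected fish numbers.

86, 184, 281, 378, 475, 572, 670, 767, 864, 961, 1059, 1156, 1253, 1350, 1448, 1545, 1642

j=1: r + 0k = 85.766 → ⌈·⌉ = 86
j=2: r + 1k = 183.001294… → ⌈·⌉ = 184
j=3: r + 2k = 280.236588… → ⌈·⌉ = 281
j=4: r + 3k = 377.471882… → ⌈·⌉ = 378
j=5: r + 4k = 474.707176… → ⌈·⌉ = 475
j=6: r + 5k = 571.942470… → ⌈·⌉ = 572
j=7: r + 6k = 669.177764… → ⌈·⌉ = 670
j=8: r + 7k = 766.413058… → ⌈·⌉ = 767
j=9: r + 8k = 863.648352… → ⌈·⌉ = 864
j=10: r + 9k = 960.883647… → ⌈·⌉ = 961
j=11: r + 10k = 1058.118941… → ⌈·⌉ = 1059
j=12: r + 11k = 1155.354235… → ⌈·⌉ = 1156
j=13: r + 12k = 1252.589529… → ⌈·⌉ = 1253
j=14: r + 13k = 1349.824823… → ⌈·⌉ = 1350
j=15: r + 14k = 1447.060117… → ⌈·⌉ = 1448
j=16: r + 15k = 1544.295411… → ⌈·⌉ = 1545
j=17: r + 16k = 1641.530705… → ⌈·⌉ = 1642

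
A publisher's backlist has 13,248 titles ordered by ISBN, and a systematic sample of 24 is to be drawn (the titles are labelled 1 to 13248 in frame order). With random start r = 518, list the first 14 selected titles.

k = N/n = 13248/24 = 552
title 1: 518
title 2: 518 + 552 = 1070
title 3: 1070 + 552 = 1622
title 4: 1622 + 552 = 2174
title 5: 2174 + 552 = 2726
title 6: 2726 + 552 = 3278
title 7: 3278 + 552 = 3830
title 8: 3830 + 552 = 4382
title 9: 4382 + 552 = 4934
title 10: 4934 + 552 = 5486
title 11: 5486 + 552 = 6038
title 12: 6038 + 552 = 6590
title 13: 6590 + 552 = 7142
title 14: 7142 + 552 = 7694

518, 1070, 1622, 2174, 2726, 3278, 3830, 4382, 4934, 5486, 6038, 6590, 7142, 7694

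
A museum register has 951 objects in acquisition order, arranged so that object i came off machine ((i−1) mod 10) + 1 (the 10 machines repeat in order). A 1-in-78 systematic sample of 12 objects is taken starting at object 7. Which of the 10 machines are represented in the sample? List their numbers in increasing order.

Consecutive selections differ by k = 78, so their machine numbers differ by 78 mod 10 = 8.
gcd(78, 10) = 2, so the sample visits 10/2 = 5 distinct residues mod 10.
Start 7 is machine 7; the machines hit are 1, 3, 5, 7, 9.

1, 3, 5, 7, 9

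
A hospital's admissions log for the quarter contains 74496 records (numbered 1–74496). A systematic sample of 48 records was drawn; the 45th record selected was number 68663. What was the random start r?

375

k = 74496/48 = 1552
r = 68663 − (45−1)×1552 = 68663 − 68288 = 375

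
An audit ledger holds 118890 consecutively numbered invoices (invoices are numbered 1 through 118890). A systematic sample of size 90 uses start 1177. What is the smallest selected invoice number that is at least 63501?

k = 118890/90 = 1321
Steps past start: ⌈(63501 − 1177)/1321⌉ = ⌈62324/1321⌉ = 48
Selected invoice: 1177 + 48×1321 = 64585

64585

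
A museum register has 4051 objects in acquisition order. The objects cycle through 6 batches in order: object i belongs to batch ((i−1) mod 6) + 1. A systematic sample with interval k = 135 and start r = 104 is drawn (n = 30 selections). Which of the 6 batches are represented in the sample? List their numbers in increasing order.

2, 5

Consecutive selections differ by k = 135, so their batch numbers differ by 135 mod 6 = 3.
gcd(135, 6) = 3, so the sample visits 6/3 = 2 distinct residues mod 6.
Start 104 is batch 2; the batches hit are 2, 5.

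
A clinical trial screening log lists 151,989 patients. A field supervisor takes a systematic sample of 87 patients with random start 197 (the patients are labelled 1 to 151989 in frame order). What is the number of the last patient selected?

k = 151989/87 = 1747
87th selection = r + (87−1)·k = 197 + 86×1747 = 197 + 150242 = 150439

150439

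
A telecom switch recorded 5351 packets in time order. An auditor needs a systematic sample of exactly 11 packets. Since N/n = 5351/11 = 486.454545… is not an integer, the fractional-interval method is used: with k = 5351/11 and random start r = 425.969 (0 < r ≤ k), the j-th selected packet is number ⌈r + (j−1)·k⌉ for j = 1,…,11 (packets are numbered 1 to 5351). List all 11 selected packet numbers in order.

426, 913, 1399, 1886, 2372, 2859, 3345, 3832, 4318, 4805, 5291

j=1: r + 0k = 425.969 → ⌈·⌉ = 426
j=2: r + 1k = 912.423545… → ⌈·⌉ = 913
j=3: r + 2k = 1398.878090… → ⌈·⌉ = 1399
j=4: r + 3k = 1885.332636… → ⌈·⌉ = 1886
j=5: r + 4k = 2371.787181… → ⌈·⌉ = 2372
j=6: r + 5k = 2858.241727… → ⌈·⌉ = 2859
j=7: r + 6k = 3344.696272… → ⌈·⌉ = 3345
j=8: r + 7k = 3831.150818… → ⌈·⌉ = 3832
j=9: r + 8k = 4317.605363… → ⌈·⌉ = 4318
j=10: r + 9k = 4804.059909… → ⌈·⌉ = 4805
j=11: r + 10k = 5290.514454… → ⌈·⌉ = 5291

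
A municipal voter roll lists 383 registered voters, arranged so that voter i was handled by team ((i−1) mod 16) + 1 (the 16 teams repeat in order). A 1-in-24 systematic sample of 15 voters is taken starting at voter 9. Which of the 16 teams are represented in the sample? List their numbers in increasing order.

1, 9

Consecutive selections differ by k = 24, so their team numbers differ by 24 mod 16 = 8.
gcd(24, 16) = 8, so the sample visits 16/8 = 2 distinct residues mod 16.
Start 9 is team 9; the teams hit are 1, 9.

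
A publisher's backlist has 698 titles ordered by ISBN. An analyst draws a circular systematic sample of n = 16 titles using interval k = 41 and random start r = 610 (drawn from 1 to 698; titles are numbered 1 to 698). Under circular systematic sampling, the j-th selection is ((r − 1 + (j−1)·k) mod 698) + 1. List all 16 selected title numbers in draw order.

610, 651, 692, 35, 76, 117, 158, 199, 240, 281, 322, 363, 404, 445, 486, 527

Selection 1: 610
Selection 2: 610 + 41 = 651
Selection 3: 651 + 41 = 692
Selection 4: 692 + 41 = 733 → 733 − 698 = 35
Selection 5: 35 + 41 = 76
Selection 6: 76 + 41 = 117
Selection 7: 117 + 41 = 158
Selection 8: 158 + 41 = 199
Selection 9: 199 + 41 = 240
Selection 10: 240 + 41 = 281
Selection 11: 281 + 41 = 322
Selection 12: 322 + 41 = 363
Selection 13: 363 + 41 = 404
Selection 14: 404 + 41 = 445
Selection 15: 445 + 41 = 486
Selection 16: 486 + 41 = 527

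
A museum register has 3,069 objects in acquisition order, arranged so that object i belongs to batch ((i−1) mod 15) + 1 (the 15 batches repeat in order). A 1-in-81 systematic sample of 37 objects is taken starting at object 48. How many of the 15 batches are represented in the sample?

5

Consecutive selections differ by k = 81, so their batch numbers differ by 81 mod 15 = 6.
gcd(81, 15) = 3, so the sample visits 15/3 = 5 distinct residues mod 15.
Start 48 is batch 3; the batches hit are 3, 6, 9, 12, 15.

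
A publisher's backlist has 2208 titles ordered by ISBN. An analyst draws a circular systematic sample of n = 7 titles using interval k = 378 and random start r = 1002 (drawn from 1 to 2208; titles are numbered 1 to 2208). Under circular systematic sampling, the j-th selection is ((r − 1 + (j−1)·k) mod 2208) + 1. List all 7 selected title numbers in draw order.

1002, 1380, 1758, 2136, 306, 684, 1062

Selection 1: 1002
Selection 2: 1002 + 378 = 1380
Selection 3: 1380 + 378 = 1758
Selection 4: 1758 + 378 = 2136
Selection 5: 2136 + 378 = 2514 → 2514 − 2208 = 306
Selection 6: 306 + 378 = 684
Selection 7: 684 + 378 = 1062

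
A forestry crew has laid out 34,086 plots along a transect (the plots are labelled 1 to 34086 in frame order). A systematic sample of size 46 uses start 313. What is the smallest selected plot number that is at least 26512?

26989

k = 34086/46 = 741
Steps past start: ⌈(26512 − 313)/741⌉ = ⌈26199/741⌉ = 36
Selected plot: 313 + 36×741 = 26989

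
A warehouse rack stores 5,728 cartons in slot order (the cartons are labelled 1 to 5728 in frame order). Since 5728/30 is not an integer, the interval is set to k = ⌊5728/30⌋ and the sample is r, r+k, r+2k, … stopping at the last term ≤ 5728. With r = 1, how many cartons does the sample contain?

31

k = ⌊5728/30⌋ = 190
Achieved size = ⌊(5728 − 1)/190⌋ + 1 = ⌊5727/190⌋ + 1 = 30 + 1 = 31
(last selection: 1 + 30×190 = 5701 ≤ 5728; next would be 5891 > 5728)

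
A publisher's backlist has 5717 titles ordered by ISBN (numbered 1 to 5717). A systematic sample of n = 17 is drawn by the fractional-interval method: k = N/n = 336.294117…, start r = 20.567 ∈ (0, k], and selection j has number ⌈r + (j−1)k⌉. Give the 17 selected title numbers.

j=1: r + 0k = 20.567 → ⌈·⌉ = 21
j=2: r + 1k = 356.861117… → ⌈·⌉ = 357
j=3: r + 2k = 693.155235… → ⌈·⌉ = 694
j=4: r + 3k = 1029.449352… → ⌈·⌉ = 1030
j=5: r + 4k = 1365.743470… → ⌈·⌉ = 1366
j=6: r + 5k = 1702.037588… → ⌈·⌉ = 1703
j=7: r + 6k = 2038.331705… → ⌈·⌉ = 2039
j=8: r + 7k = 2374.625823… → ⌈·⌉ = 2375
j=9: r + 8k = 2710.919941… → ⌈·⌉ = 2711
j=10: r + 9k = 3047.214058… → ⌈·⌉ = 3048
j=11: r + 10k = 3383.508176… → ⌈·⌉ = 3384
j=12: r + 11k = 3719.802294… → ⌈·⌉ = 3720
j=13: r + 12k = 4056.096411… → ⌈·⌉ = 4057
j=14: r + 13k = 4392.390529… → ⌈·⌉ = 4393
j=15: r + 14k = 4728.684647… → ⌈·⌉ = 4729
j=16: r + 15k = 5064.978764… → ⌈·⌉ = 5065
j=17: r + 16k = 5401.272882… → ⌈·⌉ = 5402

21, 357, 694, 1030, 1366, 1703, 2039, 2375, 2711, 3048, 3384, 3720, 4057, 4393, 4729, 5065, 5402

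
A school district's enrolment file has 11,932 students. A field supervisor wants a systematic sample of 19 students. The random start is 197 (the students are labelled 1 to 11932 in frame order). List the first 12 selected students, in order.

k = N/n = 11932/19 = 628
student 1: 197
student 2: 197 + 628 = 825
student 3: 825 + 628 = 1453
student 4: 1453 + 628 = 2081
student 5: 2081 + 628 = 2709
student 6: 2709 + 628 = 3337
student 7: 3337 + 628 = 3965
student 8: 3965 + 628 = 4593
student 9: 4593 + 628 = 5221
student 10: 5221 + 628 = 5849
student 11: 5849 + 628 = 6477
student 12: 6477 + 628 = 7105

197, 825, 1453, 2081, 2709, 3337, 3965, 4593, 5221, 5849, 6477, 7105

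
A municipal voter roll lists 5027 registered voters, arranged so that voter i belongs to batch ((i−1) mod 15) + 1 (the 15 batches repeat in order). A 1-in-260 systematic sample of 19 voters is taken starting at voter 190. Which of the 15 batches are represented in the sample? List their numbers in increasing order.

5, 10, 15

Consecutive selections differ by k = 260, so their batch numbers differ by 260 mod 15 = 5.
gcd(260, 15) = 5, so the sample visits 15/5 = 3 distinct residues mod 15.
Start 190 is batch 10; the batches hit are 5, 10, 15.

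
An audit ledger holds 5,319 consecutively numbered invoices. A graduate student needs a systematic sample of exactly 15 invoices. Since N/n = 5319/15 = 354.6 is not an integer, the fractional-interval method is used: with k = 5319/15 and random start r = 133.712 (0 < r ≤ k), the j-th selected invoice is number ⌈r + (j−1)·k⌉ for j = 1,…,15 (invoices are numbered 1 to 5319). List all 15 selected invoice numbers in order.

134, 489, 843, 1198, 1553, 1907, 2262, 2616, 2971, 3326, 3680, 4035, 4389, 4744, 5099

j=1: r + 0k = 133.712 → ⌈·⌉ = 134
j=2: r + 1k = 488.312 → ⌈·⌉ = 489
j=3: r + 2k = 842.912 → ⌈·⌉ = 843
j=4: r + 3k = 1197.512 → ⌈·⌉ = 1198
j=5: r + 4k = 1552.112 → ⌈·⌉ = 1553
j=6: r + 5k = 1906.712 → ⌈·⌉ = 1907
j=7: r + 6k = 2261.312 → ⌈·⌉ = 2262
j=8: r + 7k = 2615.912 → ⌈·⌉ = 2616
j=9: r + 8k = 2970.512 → ⌈·⌉ = 2971
j=10: r + 9k = 3325.112 → ⌈·⌉ = 3326
j=11: r + 10k = 3679.712 → ⌈·⌉ = 3680
j=12: r + 11k = 4034.312 → ⌈·⌉ = 4035
j=13: r + 12k = 4388.912 → ⌈·⌉ = 4389
j=14: r + 13k = 4743.512 → ⌈·⌉ = 4744
j=15: r + 14k = 5098.112 → ⌈·⌉ = 5099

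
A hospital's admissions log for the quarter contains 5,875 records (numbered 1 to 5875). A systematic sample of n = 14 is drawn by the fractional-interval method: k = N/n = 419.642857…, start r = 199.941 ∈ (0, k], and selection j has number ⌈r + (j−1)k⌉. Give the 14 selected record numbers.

j=1: r + 0k = 199.941 → ⌈·⌉ = 200
j=2: r + 1k = 619.583857… → ⌈·⌉ = 620
j=3: r + 2k = 1039.226714… → ⌈·⌉ = 1040
j=4: r + 3k = 1458.869571… → ⌈·⌉ = 1459
j=5: r + 4k = 1878.512428… → ⌈·⌉ = 1879
j=6: r + 5k = 2298.155285… → ⌈·⌉ = 2299
j=7: r + 6k = 2717.798142… → ⌈·⌉ = 2718
j=8: r + 7k = 3137.441 → ⌈·⌉ = 3138
j=9: r + 8k = 3557.083857… → ⌈·⌉ = 3558
j=10: r + 9k = 3976.726714… → ⌈·⌉ = 3977
j=11: r + 10k = 4396.369571… → ⌈·⌉ = 4397
j=12: r + 11k = 4816.012428… → ⌈·⌉ = 4817
j=13: r + 12k = 5235.655285… → ⌈·⌉ = 5236
j=14: r + 13k = 5655.298142… → ⌈·⌉ = 5656

200, 620, 1040, 1459, 1879, 2299, 2718, 3138, 3558, 3977, 4397, 4817, 5236, 5656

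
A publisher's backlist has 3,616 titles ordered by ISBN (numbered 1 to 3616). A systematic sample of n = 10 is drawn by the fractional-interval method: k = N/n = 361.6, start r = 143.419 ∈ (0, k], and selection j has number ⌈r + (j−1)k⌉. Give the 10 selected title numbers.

j=1: r + 0k = 143.419 → ⌈·⌉ = 144
j=2: r + 1k = 505.019 → ⌈·⌉ = 506
j=3: r + 2k = 866.619 → ⌈·⌉ = 867
j=4: r + 3k = 1228.219 → ⌈·⌉ = 1229
j=5: r + 4k = 1589.819 → ⌈·⌉ = 1590
j=6: r + 5k = 1951.419 → ⌈·⌉ = 1952
j=7: r + 6k = 2313.019 → ⌈·⌉ = 2314
j=8: r + 7k = 2674.619 → ⌈·⌉ = 2675
j=9: r + 8k = 3036.219 → ⌈·⌉ = 3037
j=10: r + 9k = 3397.819 → ⌈·⌉ = 3398

144, 506, 867, 1229, 1590, 1952, 2314, 2675, 3037, 3398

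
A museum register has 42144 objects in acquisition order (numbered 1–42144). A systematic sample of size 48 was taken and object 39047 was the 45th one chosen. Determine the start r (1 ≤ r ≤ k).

415

k = 42144/48 = 878
r = 39047 − (45−1)×878 = 39047 − 38632 = 415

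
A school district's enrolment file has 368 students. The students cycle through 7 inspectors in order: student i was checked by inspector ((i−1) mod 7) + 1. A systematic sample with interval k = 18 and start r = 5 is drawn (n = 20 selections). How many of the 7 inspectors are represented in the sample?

7

Consecutive selections differ by k = 18, so their inspector numbers differ by 18 mod 7 = 4.
gcd(18, 7) = 1, so the sample visits 7/1 = 7 distinct residues mod 7.
Start 5 is inspector 5; the inspectors hit are 1, 2, 3, 4, 5, 6, 7.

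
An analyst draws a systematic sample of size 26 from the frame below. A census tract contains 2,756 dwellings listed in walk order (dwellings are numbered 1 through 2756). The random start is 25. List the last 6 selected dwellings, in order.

k = N/n = 2756/26 = 106
21st selection = 25 + 20×106 = 2145
22nd: 2145 + 106 = 2251
23rd: 2251 + 106 = 2357
24th: 2357 + 106 = 2463
25th: 2463 + 106 = 2569
26th: 2569 + 106 = 2675

2145, 2251, 2357, 2463, 2569, 2675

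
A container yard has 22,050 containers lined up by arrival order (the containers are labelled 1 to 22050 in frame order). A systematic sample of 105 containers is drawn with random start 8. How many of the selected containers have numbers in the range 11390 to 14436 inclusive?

k = 22050/105 = 210
First selection ≥ 11390: 8 + ⌈(11390−8)/210⌉·210 = 8 + 55×210 = 11558
Last selection ≤ 14436: 8 + ⌊(14436−8)/210⌋·210 = 8 + 68×210 = 14288
Count = 68 − 55 + 1 = 14

14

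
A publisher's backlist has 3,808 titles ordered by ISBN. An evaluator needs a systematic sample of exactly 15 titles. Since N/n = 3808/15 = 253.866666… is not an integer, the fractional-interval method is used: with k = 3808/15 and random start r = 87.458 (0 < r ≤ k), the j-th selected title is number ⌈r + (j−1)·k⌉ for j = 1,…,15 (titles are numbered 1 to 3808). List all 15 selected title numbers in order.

j=1: r + 0k = 87.458 → ⌈·⌉ = 88
j=2: r + 1k = 341.324666… → ⌈·⌉ = 342
j=3: r + 2k = 595.191333… → ⌈·⌉ = 596
j=4: r + 3k = 849.058 → ⌈·⌉ = 850
j=5: r + 4k = 1102.924666… → ⌈·⌉ = 1103
j=6: r + 5k = 1356.791333… → ⌈·⌉ = 1357
j=7: r + 6k = 1610.658 → ⌈·⌉ = 1611
j=8: r + 7k = 1864.524666… → ⌈·⌉ = 1865
j=9: r + 8k = 2118.391333… → ⌈·⌉ = 2119
j=10: r + 9k = 2372.258 → ⌈·⌉ = 2373
j=11: r + 10k = 2626.124666… → ⌈·⌉ = 2627
j=12: r + 11k = 2879.991333… → ⌈·⌉ = 2880
j=13: r + 12k = 3133.858 → ⌈·⌉ = 3134
j=14: r + 13k = 3387.724666… → ⌈·⌉ = 3388
j=15: r + 14k = 3641.591333… → ⌈·⌉ = 3642

88, 342, 596, 850, 1103, 1357, 1611, 1865, 2119, 2373, 2627, 2880, 3134, 3388, 3642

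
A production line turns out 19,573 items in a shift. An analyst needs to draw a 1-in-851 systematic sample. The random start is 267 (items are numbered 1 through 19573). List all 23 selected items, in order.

267, 1118, 1969, 2820, 3671, 4522, 5373, 6224, 7075, 7926, 8777, 9628, 10479, 11330, 12181, 13032, 13883, 14734, 15585, 16436, 17287, 18138, 18989

item 1: 267
item 2: 267 + 851 = 1118
item 3: 1118 + 851 = 1969
item 4: 1969 + 851 = 2820
item 5: 2820 + 851 = 3671
item 6: 3671 + 851 = 4522
item 7: 4522 + 851 = 5373
item 8: 5373 + 851 = 6224
item 9: 6224 + 851 = 7075
item 10: 7075 + 851 = 7926
item 11: 7926 + 851 = 8777
item 12: 8777 + 851 = 9628
item 13: 9628 + 851 = 10479
item 14: 10479 + 851 = 11330
item 15: 11330 + 851 = 12181
item 16: 12181 + 851 = 13032
item 17: 13032 + 851 = 13883
item 18: 13883 + 851 = 14734
item 19: 14734 + 851 = 15585
item 20: 15585 + 851 = 16436
item 21: 16436 + 851 = 17287
item 22: 17287 + 851 = 18138
item 23: 18138 + 851 = 18989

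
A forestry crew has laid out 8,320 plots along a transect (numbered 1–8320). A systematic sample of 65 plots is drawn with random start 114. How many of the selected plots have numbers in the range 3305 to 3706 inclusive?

4

k = 8320/65 = 128
First selection ≥ 3305: 114 + ⌈(3305−114)/128⌉·128 = 114 + 25×128 = 3314
Last selection ≤ 3706: 114 + ⌊(3706−114)/128⌋·128 = 114 + 28×128 = 3698
Count = 28 − 25 + 1 = 4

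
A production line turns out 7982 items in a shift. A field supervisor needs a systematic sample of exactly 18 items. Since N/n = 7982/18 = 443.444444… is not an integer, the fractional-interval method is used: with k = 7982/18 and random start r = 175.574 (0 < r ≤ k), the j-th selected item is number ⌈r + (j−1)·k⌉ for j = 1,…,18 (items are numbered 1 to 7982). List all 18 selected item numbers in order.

176, 620, 1063, 1506, 1950, 2393, 2837, 3280, 3724, 4167, 4611, 5054, 5497, 5941, 6384, 6828, 7271, 7715

j=1: r + 0k = 175.574 → ⌈·⌉ = 176
j=2: r + 1k = 619.018444… → ⌈·⌉ = 620
j=3: r + 2k = 1062.462888… → ⌈·⌉ = 1063
j=4: r + 3k = 1505.907333… → ⌈·⌉ = 1506
j=5: r + 4k = 1949.351777… → ⌈·⌉ = 1950
j=6: r + 5k = 2392.796222… → ⌈·⌉ = 2393
j=7: r + 6k = 2836.240666… → ⌈·⌉ = 2837
j=8: r + 7k = 3279.685111… → ⌈·⌉ = 3280
j=9: r + 8k = 3723.129555… → ⌈·⌉ = 3724
j=10: r + 9k = 4166.574 → ⌈·⌉ = 4167
j=11: r + 10k = 4610.018444… → ⌈·⌉ = 4611
j=12: r + 11k = 5053.462888… → ⌈·⌉ = 5054
j=13: r + 12k = 5496.907333… → ⌈·⌉ = 5497
j=14: r + 13k = 5940.351777… → ⌈·⌉ = 5941
j=15: r + 14k = 6383.796222… → ⌈·⌉ = 6384
j=16: r + 15k = 6827.240666… → ⌈·⌉ = 6828
j=17: r + 16k = 7270.685111… → ⌈·⌉ = 7271
j=18: r + 17k = 7714.129555… → ⌈·⌉ = 7715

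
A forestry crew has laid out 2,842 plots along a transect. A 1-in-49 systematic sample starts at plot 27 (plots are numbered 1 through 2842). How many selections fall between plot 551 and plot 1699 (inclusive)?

k = 49
First selection ≥ 551: 27 + ⌈(551−27)/49⌉·49 = 27 + 11×49 = 566
Last selection ≤ 1699: 27 + ⌊(1699−27)/49⌋·49 = 27 + 34×49 = 1693
Count = 34 − 11 + 1 = 24

24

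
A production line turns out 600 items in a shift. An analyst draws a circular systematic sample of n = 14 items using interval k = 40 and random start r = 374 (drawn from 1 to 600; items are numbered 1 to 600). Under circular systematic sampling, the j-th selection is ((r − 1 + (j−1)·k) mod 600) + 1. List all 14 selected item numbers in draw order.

Selection 1: 374
Selection 2: 374 + 40 = 414
Selection 3: 414 + 40 = 454
Selection 4: 454 + 40 = 494
Selection 5: 494 + 40 = 534
Selection 6: 534 + 40 = 574
Selection 7: 574 + 40 = 614 → 614 − 600 = 14
Selection 8: 14 + 40 = 54
Selection 9: 54 + 40 = 94
Selection 10: 94 + 40 = 134
Selection 11: 134 + 40 = 174
Selection 12: 174 + 40 = 214
Selection 13: 214 + 40 = 254
Selection 14: 254 + 40 = 294

374, 414, 454, 494, 534, 574, 14, 54, 94, 134, 174, 214, 254, 294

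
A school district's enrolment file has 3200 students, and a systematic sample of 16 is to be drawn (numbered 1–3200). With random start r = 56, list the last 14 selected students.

k = N/n = 3200/16 = 200
3rd selection = 56 + 2×200 = 456
4th: 456 + 200 = 656
5th: 656 + 200 = 856
6th: 856 + 200 = 1056
7th: 1056 + 200 = 1256
8th: 1256 + 200 = 1456
9th: 1456 + 200 = 1656
10th: 1656 + 200 = 1856
11th: 1856 + 200 = 2056
12th: 2056 + 200 = 2256
13th: 2256 + 200 = 2456
14th: 2456 + 200 = 2656
15th: 2656 + 200 = 2856
16th: 2856 + 200 = 3056

456, 656, 856, 1056, 1256, 1456, 1656, 1856, 2056, 2256, 2456, 2656, 2856, 3056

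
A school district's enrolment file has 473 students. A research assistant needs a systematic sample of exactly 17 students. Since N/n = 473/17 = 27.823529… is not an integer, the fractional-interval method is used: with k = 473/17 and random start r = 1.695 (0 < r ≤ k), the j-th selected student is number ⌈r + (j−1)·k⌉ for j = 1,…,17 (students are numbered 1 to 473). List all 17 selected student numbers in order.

j=1: r + 0k = 1.695 → ⌈·⌉ = 2
j=2: r + 1k = 29.518529… → ⌈·⌉ = 30
j=3: r + 2k = 57.342058… → ⌈·⌉ = 58
j=4: r + 3k = 85.165588… → ⌈·⌉ = 86
j=5: r + 4k = 112.989117… → ⌈·⌉ = 113
j=6: r + 5k = 140.812647… → ⌈·⌉ = 141
j=7: r + 6k = 168.636176… → ⌈·⌉ = 169
j=8: r + 7k = 196.459705… → ⌈·⌉ = 197
j=9: r + 8k = 224.283235… → ⌈·⌉ = 225
j=10: r + 9k = 252.106764… → ⌈·⌉ = 253
j=11: r + 10k = 279.930294… → ⌈·⌉ = 280
j=12: r + 11k = 307.753823… → ⌈·⌉ = 308
j=13: r + 12k = 335.577352… → ⌈·⌉ = 336
j=14: r + 13k = 363.400882… → ⌈·⌉ = 364
j=15: r + 14k = 391.224411… → ⌈·⌉ = 392
j=16: r + 15k = 419.047941… → ⌈·⌉ = 420
j=17: r + 16k = 446.871470… → ⌈·⌉ = 447

2, 30, 58, 86, 113, 141, 169, 197, 225, 253, 280, 308, 336, 364, 392, 420, 447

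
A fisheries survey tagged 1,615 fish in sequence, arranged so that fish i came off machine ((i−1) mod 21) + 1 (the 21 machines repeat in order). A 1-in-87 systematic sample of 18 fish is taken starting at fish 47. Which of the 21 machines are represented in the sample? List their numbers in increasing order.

2, 5, 8, 11, 14, 17, 20

Consecutive selections differ by k = 87, so their machine numbers differ by 87 mod 21 = 3.
gcd(87, 21) = 3, so the sample visits 21/3 = 7 distinct residues mod 21.
Start 47 is machine 5; the machines hit are 2, 5, 8, 11, 14, 17, 20.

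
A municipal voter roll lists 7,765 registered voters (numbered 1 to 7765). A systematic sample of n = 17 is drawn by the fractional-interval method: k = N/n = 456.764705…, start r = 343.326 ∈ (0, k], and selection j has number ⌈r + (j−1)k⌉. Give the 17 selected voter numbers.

j=1: r + 0k = 343.326 → ⌈·⌉ = 344
j=2: r + 1k = 800.090705… → ⌈·⌉ = 801
j=3: r + 2k = 1256.855411… → ⌈·⌉ = 1257
j=4: r + 3k = 1713.620117… → ⌈·⌉ = 1714
j=5: r + 4k = 2170.384823… → ⌈·⌉ = 2171
j=6: r + 5k = 2627.149529… → ⌈·⌉ = 2628
j=7: r + 6k = 3083.914235… → ⌈·⌉ = 3084
j=8: r + 7k = 3540.678941… → ⌈·⌉ = 3541
j=9: r + 8k = 3997.443647… → ⌈·⌉ = 3998
j=10: r + 9k = 4454.208352… → ⌈·⌉ = 4455
j=11: r + 10k = 4910.973058… → ⌈·⌉ = 4911
j=12: r + 11k = 5367.737764… → ⌈·⌉ = 5368
j=13: r + 12k = 5824.502470… → ⌈·⌉ = 5825
j=14: r + 13k = 6281.267176… → ⌈·⌉ = 6282
j=15: r + 14k = 6738.031882… → ⌈·⌉ = 6739
j=16: r + 15k = 7194.796588… → ⌈·⌉ = 7195
j=17: r + 16k = 7651.561294… → ⌈·⌉ = 7652

344, 801, 1257, 1714, 2171, 2628, 3084, 3541, 3998, 4455, 4911, 5368, 5825, 6282, 6739, 7195, 7652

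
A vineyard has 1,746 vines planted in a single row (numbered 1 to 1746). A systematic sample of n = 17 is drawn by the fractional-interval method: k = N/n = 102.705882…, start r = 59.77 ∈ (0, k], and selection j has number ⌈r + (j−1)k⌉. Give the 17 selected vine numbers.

60, 163, 266, 368, 471, 574, 677, 779, 882, 985, 1087, 1190, 1293, 1395, 1498, 1601, 1704

j=1: r + 0k = 59.77 → ⌈·⌉ = 60
j=2: r + 1k = 162.475882… → ⌈·⌉ = 163
j=3: r + 2k = 265.181764… → ⌈·⌉ = 266
j=4: r + 3k = 367.887647… → ⌈·⌉ = 368
j=5: r + 4k = 470.593529… → ⌈·⌉ = 471
j=6: r + 5k = 573.299411… → ⌈·⌉ = 574
j=7: r + 6k = 676.005294… → ⌈·⌉ = 677
j=8: r + 7k = 778.711176… → ⌈·⌉ = 779
j=9: r + 8k = 881.417058… → ⌈·⌉ = 882
j=10: r + 9k = 984.122941… → ⌈·⌉ = 985
j=11: r + 10k = 1086.828823… → ⌈·⌉ = 1087
j=12: r + 11k = 1189.534705… → ⌈·⌉ = 1190
j=13: r + 12k = 1292.240588… → ⌈·⌉ = 1293
j=14: r + 13k = 1394.946470… → ⌈·⌉ = 1395
j=15: r + 14k = 1497.652352… → ⌈·⌉ = 1498
j=16: r + 15k = 1600.358235… → ⌈·⌉ = 1601
j=17: r + 16k = 1703.064117… → ⌈·⌉ = 1704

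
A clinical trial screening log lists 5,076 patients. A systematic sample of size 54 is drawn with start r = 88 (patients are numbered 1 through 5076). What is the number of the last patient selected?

k = 5076/54 = 94
54th selection = r + (54−1)·k = 88 + 53×94 = 88 + 4982 = 5070

5070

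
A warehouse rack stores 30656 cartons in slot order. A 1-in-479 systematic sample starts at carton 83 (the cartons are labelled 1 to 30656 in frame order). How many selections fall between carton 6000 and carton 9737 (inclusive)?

8

k = 479
First selection ≥ 6000: 83 + ⌈(6000−83)/479⌉·479 = 83 + 13×479 = 6310
Last selection ≤ 9737: 83 + ⌊(9737−83)/479⌋·479 = 83 + 20×479 = 9663
Count = 20 − 13 + 1 = 8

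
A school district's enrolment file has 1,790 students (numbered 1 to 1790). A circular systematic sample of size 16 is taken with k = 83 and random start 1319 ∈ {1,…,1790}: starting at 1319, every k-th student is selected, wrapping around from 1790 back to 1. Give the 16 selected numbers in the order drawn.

1319, 1402, 1485, 1568, 1651, 1734, 27, 110, 193, 276, 359, 442, 525, 608, 691, 774

Selection 1: 1319
Selection 2: 1319 + 83 = 1402
Selection 3: 1402 + 83 = 1485
Selection 4: 1485 + 83 = 1568
Selection 5: 1568 + 83 = 1651
Selection 6: 1651 + 83 = 1734
Selection 7: 1734 + 83 = 1817 → 1817 − 1790 = 27
Selection 8: 27 + 83 = 110
Selection 9: 110 + 83 = 193
Selection 10: 193 + 83 = 276
Selection 11: 276 + 83 = 359
Selection 12: 359 + 83 = 442
Selection 13: 442 + 83 = 525
Selection 14: 525 + 83 = 608
Selection 15: 608 + 83 = 691
Selection 16: 691 + 83 = 774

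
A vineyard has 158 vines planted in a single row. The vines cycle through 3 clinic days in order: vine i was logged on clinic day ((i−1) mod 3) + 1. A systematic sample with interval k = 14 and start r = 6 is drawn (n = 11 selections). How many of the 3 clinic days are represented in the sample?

Consecutive selections differ by k = 14, so their clinic day numbers differ by 14 mod 3 = 2.
gcd(14, 3) = 1, so the sample visits 3/1 = 3 distinct residues mod 3.
Start 6 is clinic day 3; the clinic days hit are 1, 2, 3.

3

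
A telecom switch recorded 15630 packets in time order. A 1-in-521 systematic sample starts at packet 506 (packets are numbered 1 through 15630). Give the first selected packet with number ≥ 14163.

k = 521
Steps past start: ⌈(14163 − 506)/521⌉ = ⌈13657/521⌉ = 27
Selected packet: 506 + 27×521 = 14573

14573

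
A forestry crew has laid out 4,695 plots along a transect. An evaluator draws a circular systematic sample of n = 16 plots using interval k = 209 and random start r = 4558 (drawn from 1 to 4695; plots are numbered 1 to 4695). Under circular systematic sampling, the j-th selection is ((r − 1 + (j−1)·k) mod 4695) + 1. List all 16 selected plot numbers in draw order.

4558, 72, 281, 490, 699, 908, 1117, 1326, 1535, 1744, 1953, 2162, 2371, 2580, 2789, 2998

Selection 1: 4558
Selection 2: 4558 + 209 = 4767 → 4767 − 4695 = 72
Selection 3: 72 + 209 = 281
Selection 4: 281 + 209 = 490
Selection 5: 490 + 209 = 699
Selection 6: 699 + 209 = 908
Selection 7: 908 + 209 = 1117
Selection 8: 1117 + 209 = 1326
Selection 9: 1326 + 209 = 1535
Selection 10: 1535 + 209 = 1744
Selection 11: 1744 + 209 = 1953
Selection 12: 1953 + 209 = 2162
Selection 13: 2162 + 209 = 2371
Selection 14: 2371 + 209 = 2580
Selection 15: 2580 + 209 = 2789
Selection 16: 2789 + 209 = 2998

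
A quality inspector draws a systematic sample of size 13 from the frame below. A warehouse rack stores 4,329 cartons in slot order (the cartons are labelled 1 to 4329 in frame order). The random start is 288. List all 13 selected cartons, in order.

k = N/n = 4329/13 = 333
carton 1: 288
carton 2: 288 + 333 = 621
carton 3: 621 + 333 = 954
carton 4: 954 + 333 = 1287
carton 5: 1287 + 333 = 1620
carton 6: 1620 + 333 = 1953
carton 7: 1953 + 333 = 2286
carton 8: 2286 + 333 = 2619
carton 9: 2619 + 333 = 2952
carton 10: 2952 + 333 = 3285
carton 11: 3285 + 333 = 3618
carton 12: 3618 + 333 = 3951
carton 13: 3951 + 333 = 4284

288, 621, 954, 1287, 1620, 1953, 2286, 2619, 2952, 3285, 3618, 3951, 4284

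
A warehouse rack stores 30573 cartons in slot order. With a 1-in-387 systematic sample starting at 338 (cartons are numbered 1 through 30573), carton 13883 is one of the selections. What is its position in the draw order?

36

k = 387
position = (13883 − 338)/387 + 1 = 13545/387 + 1 = 35 + 1 = 36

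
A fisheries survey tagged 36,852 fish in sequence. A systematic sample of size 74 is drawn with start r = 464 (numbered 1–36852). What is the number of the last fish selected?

36818

k = 36852/74 = 498
74th selection = r + (74−1)·k = 464 + 73×498 = 464 + 36354 = 36818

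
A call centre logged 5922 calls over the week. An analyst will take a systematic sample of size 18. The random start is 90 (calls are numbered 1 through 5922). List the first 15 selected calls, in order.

90, 419, 748, 1077, 1406, 1735, 2064, 2393, 2722, 3051, 3380, 3709, 4038, 4367, 4696

k = N/n = 5922/18 = 329
call 1: 90
call 2: 90 + 329 = 419
call 3: 419 + 329 = 748
call 4: 748 + 329 = 1077
call 5: 1077 + 329 = 1406
call 6: 1406 + 329 = 1735
call 7: 1735 + 329 = 2064
call 8: 2064 + 329 = 2393
call 9: 2393 + 329 = 2722
call 10: 2722 + 329 = 3051
call 11: 3051 + 329 = 3380
call 12: 3380 + 329 = 3709
call 13: 3709 + 329 = 4038
call 14: 4038 + 329 = 4367
call 15: 4367 + 329 = 4696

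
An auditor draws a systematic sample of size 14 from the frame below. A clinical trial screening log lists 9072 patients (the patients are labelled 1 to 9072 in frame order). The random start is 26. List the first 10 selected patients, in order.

k = N/n = 9072/14 = 648
patient 1: 26
patient 2: 26 + 648 = 674
patient 3: 674 + 648 = 1322
patient 4: 1322 + 648 = 1970
patient 5: 1970 + 648 = 2618
patient 6: 2618 + 648 = 3266
patient 7: 3266 + 648 = 3914
patient 8: 3914 + 648 = 4562
patient 9: 4562 + 648 = 5210
patient 10: 5210 + 648 = 5858

26, 674, 1322, 1970, 2618, 3266, 3914, 4562, 5210, 5858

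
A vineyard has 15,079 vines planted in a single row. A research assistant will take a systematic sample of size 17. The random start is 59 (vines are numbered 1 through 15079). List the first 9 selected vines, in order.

59, 946, 1833, 2720, 3607, 4494, 5381, 6268, 7155

k = N/n = 15079/17 = 887
vine 1: 59
vine 2: 59 + 887 = 946
vine 3: 946 + 887 = 1833
vine 4: 1833 + 887 = 2720
vine 5: 2720 + 887 = 3607
vine 6: 3607 + 887 = 4494
vine 7: 4494 + 887 = 5381
vine 8: 5381 + 887 = 6268
vine 9: 6268 + 887 = 7155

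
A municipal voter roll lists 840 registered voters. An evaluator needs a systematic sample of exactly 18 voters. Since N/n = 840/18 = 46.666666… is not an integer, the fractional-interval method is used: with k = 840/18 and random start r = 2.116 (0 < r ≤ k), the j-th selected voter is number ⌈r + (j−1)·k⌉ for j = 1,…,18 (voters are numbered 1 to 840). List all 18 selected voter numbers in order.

3, 49, 96, 143, 189, 236, 283, 329, 376, 423, 469, 516, 563, 609, 656, 703, 749, 796

j=1: r + 0k = 2.116 → ⌈·⌉ = 3
j=2: r + 1k = 48.782666… → ⌈·⌉ = 49
j=3: r + 2k = 95.449333… → ⌈·⌉ = 96
j=4: r + 3k = 142.116 → ⌈·⌉ = 143
j=5: r + 4k = 188.782666… → ⌈·⌉ = 189
j=6: r + 5k = 235.449333… → ⌈·⌉ = 236
j=7: r + 6k = 282.116 → ⌈·⌉ = 283
j=8: r + 7k = 328.782666… → ⌈·⌉ = 329
j=9: r + 8k = 375.449333… → ⌈·⌉ = 376
j=10: r + 9k = 422.116 → ⌈·⌉ = 423
j=11: r + 10k = 468.782666… → ⌈·⌉ = 469
j=12: r + 11k = 515.449333… → ⌈·⌉ = 516
j=13: r + 12k = 562.116 → ⌈·⌉ = 563
j=14: r + 13k = 608.782666… → ⌈·⌉ = 609
j=15: r + 14k = 655.449333… → ⌈·⌉ = 656
j=16: r + 15k = 702.116 → ⌈·⌉ = 703
j=17: r + 16k = 748.782666… → ⌈·⌉ = 749
j=18: r + 17k = 795.449333… → ⌈·⌉ = 796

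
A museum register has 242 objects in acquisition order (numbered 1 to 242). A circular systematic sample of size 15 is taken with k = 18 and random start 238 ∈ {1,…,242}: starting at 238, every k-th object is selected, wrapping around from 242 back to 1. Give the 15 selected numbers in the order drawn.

Selection 1: 238
Selection 2: 238 + 18 = 256 → 256 − 242 = 14
Selection 3: 14 + 18 = 32
Selection 4: 32 + 18 = 50
Selection 5: 50 + 18 = 68
Selection 6: 68 + 18 = 86
Selection 7: 86 + 18 = 104
Selection 8: 104 + 18 = 122
Selection 9: 122 + 18 = 140
Selection 10: 140 + 18 = 158
Selection 11: 158 + 18 = 176
Selection 12: 176 + 18 = 194
Selection 13: 194 + 18 = 212
Selection 14: 212 + 18 = 230
Selection 15: 230 + 18 = 248 → 248 − 242 = 6

238, 14, 32, 50, 68, 86, 104, 122, 140, 158, 176, 194, 212, 230, 6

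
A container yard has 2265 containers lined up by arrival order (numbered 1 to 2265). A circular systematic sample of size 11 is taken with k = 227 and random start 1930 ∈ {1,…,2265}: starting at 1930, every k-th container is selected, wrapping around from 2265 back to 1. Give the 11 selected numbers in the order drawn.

Selection 1: 1930
Selection 2: 1930 + 227 = 2157
Selection 3: 2157 + 227 = 2384 → 2384 − 2265 = 119
Selection 4: 119 + 227 = 346
Selection 5: 346 + 227 = 573
Selection 6: 573 + 227 = 800
Selection 7: 800 + 227 = 1027
Selection 8: 1027 + 227 = 1254
Selection 9: 1254 + 227 = 1481
Selection 10: 1481 + 227 = 1708
Selection 11: 1708 + 227 = 1935

1930, 2157, 119, 346, 573, 800, 1027, 1254, 1481, 1708, 1935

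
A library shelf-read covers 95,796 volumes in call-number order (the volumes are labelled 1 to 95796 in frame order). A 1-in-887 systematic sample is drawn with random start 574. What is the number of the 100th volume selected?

88387

k = 887
100th selection = r + (100−1)·k = 574 + 99×887 = 574 + 87813 = 88387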